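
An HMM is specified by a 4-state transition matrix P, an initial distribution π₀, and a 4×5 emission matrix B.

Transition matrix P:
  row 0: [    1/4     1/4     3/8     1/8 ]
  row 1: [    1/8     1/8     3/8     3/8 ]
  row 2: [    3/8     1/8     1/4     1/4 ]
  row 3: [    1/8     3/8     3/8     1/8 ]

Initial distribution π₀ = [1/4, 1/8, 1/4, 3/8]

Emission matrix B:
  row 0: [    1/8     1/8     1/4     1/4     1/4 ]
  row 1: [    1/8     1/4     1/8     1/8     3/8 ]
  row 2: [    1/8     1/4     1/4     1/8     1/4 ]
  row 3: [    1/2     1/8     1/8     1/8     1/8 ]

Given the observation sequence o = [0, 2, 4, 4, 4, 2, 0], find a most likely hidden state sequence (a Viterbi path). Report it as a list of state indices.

t=0: δ = [3.125e-02, 1.562e-02, 3.125e-02, 1.875e-01]  (obs o_0=0)
t=1: δ = [5.859e-03, 8.789e-03, 1.758e-02, 2.930e-03]  ψ = [3, 3, 3, 3]  (obs o_1=2)
t=2: δ = [1.648e-03, 8.240e-04, 1.099e-03, 5.493e-04]  ψ = [2, 2, 2, 2]  (obs o_2=4)
t=3: δ = [1.030e-04, 1.545e-04, 1.545e-04, 3.862e-05]  ψ = [0, 0, 0, 1]  (obs o_3=4)
t=4: δ = [1.448e-05, 9.656e-06, 1.448e-05, 7.242e-06]  ψ = [2, 0, 1, 1]  (obs o_4=4)
t=5: δ = [1.358e-06, 4.526e-07, 1.358e-06, 4.526e-07]  ψ = [2, 0, 0, 1]  (obs o_5=2)
t=6: δ = [6.365e-08, 4.243e-08, 6.365e-08, 1.697e-07]  ψ = [2, 0, 0, 2]  (obs o_6=0)
backtrack: best end state = 3; path = [3, 2, 0, 2, 0, 2, 3]

path = [3, 2, 0, 2, 0, 2, 3]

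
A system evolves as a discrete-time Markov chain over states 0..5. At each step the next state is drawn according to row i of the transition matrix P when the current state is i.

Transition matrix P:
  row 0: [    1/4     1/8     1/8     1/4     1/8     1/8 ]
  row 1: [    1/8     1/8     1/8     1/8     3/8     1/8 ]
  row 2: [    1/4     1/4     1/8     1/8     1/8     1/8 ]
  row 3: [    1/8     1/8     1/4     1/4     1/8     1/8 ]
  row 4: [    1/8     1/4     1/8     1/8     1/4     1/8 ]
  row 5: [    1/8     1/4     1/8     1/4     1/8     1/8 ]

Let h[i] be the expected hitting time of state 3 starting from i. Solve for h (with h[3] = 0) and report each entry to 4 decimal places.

h = [5.3333, 6.2222, 6.1111, 0.0000, 6.2222, 5.4444]

First-step conditioning: h[3] = 0; for i ≠ 3, h[i] = 1 + Σ_k P[i][k]·h[k].
  h[0] = 1 + 1/4·h[0] + 1/8·h[1] + 1/8·h[2] + 1/8·h[4] + 1/8·h[5]
  h[1] = 1 + 1/8·h[0] + 1/8·h[1] + 1/8·h[2] + 3/8·h[4] + 1/8·h[5]
  h[2] = 1 + 1/4·h[0] + 1/4·h[1] + 1/8·h[2] + 1/8·h[4] + 1/8·h[5]
  h[4] = 1 + 1/8·h[0] + 1/4·h[1] + 1/8·h[2] + 1/4·h[4] + 1/8·h[5]
  h[5] = 1 + 1/8·h[0] + 1/4·h[1] + 1/8·h[2] + 1/8·h[4] + 1/8·h[5]
Solving the 5×5 linear system over states ≠ 3 gives exactly h = [16/3, 56/9, 55/9, 0, 56/9, 49/9] (h[3] = 0 is the target).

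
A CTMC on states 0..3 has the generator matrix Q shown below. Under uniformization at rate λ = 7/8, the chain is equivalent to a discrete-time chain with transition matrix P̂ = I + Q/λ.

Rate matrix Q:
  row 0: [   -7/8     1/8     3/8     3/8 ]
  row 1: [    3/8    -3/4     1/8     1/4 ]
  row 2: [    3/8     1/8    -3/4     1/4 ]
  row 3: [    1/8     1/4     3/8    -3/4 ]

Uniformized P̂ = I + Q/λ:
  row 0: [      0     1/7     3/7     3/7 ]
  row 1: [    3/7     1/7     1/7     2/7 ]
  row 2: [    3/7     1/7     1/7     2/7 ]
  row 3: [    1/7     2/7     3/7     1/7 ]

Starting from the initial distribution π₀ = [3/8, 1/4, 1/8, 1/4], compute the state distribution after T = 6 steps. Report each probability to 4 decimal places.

t=0: π = [0.3750, 0.2500, 0.1250, 0.2500]
t=1: π = [0.1964, 0.1786, 0.3214, 0.3036]
t=2: π = [0.2577, 0.1862, 0.2857, 0.2704]
t=3: π = [0.2409, 0.1815, 0.2937, 0.2839]
t=4: π = [0.2442, 0.1834, 0.2928, 0.2796]
t=5: π = [0.2440, 0.1828, 0.2925, 0.2807]
t=6: π = [0.2438, 0.1830, 0.2928, 0.2805]

π = [0.2438, 0.1830, 0.2928, 0.2805]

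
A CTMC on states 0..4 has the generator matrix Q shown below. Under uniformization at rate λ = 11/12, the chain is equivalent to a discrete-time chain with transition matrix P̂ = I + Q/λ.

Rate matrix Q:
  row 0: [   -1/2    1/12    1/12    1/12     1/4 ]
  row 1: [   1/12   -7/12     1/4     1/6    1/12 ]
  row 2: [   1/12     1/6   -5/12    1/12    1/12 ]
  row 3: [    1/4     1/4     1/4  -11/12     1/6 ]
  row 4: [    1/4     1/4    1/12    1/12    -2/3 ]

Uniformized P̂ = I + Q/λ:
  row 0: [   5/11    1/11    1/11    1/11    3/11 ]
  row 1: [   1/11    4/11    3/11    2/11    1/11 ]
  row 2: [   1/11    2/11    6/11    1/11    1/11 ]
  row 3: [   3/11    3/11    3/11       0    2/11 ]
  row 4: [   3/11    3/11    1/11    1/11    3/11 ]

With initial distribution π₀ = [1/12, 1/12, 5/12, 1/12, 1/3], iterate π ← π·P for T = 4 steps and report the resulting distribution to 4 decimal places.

π = [0.2190, 0.2284, 0.2799, 0.1024, 0.1703]

t=0: π = [0.0833, 0.0833, 0.4167, 0.0833, 0.3333]
t=1: π = [0.1970, 0.2273, 0.3106, 0.0909, 0.1742]
t=2: π = [0.2107, 0.2293, 0.2899, 0.1033, 0.1667]
t=3: π = [0.2166, 0.2289, 0.2832, 0.1024, 0.1689]
t=4: π = [0.2190, 0.2284, 0.2799, 0.1024, 0.1703]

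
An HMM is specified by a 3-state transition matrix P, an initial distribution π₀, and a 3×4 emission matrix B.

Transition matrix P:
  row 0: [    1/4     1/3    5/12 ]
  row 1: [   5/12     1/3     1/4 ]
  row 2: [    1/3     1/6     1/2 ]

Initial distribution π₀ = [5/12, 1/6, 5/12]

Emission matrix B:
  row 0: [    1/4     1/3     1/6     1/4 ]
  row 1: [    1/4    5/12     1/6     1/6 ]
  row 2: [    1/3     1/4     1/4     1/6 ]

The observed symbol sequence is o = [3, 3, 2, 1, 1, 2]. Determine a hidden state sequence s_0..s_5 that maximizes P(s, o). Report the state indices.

t=0: δ = [1.042e-01, 2.778e-02, 6.944e-02]  (obs o_0=3)
t=1: δ = [6.510e-03, 5.787e-03, 7.234e-03]  ψ = [0, 0, 0]  (obs o_1=3)
t=2: δ = [4.019e-04, 3.617e-04, 9.042e-04]  ψ = [1, 0, 2]  (obs o_2=2)
t=3: δ = [1.005e-04, 6.279e-05, 1.130e-04]  ψ = [2, 2, 2]  (obs o_3=1)
t=4: δ = [1.256e-05, 1.395e-05, 1.413e-05]  ψ = [2, 0, 2]  (obs o_4=1)
t=5: δ = [9.690e-07, 7.752e-07, 1.766e-06]  ψ = [1, 1, 2]  (obs o_5=2)
backtrack: best end state = 2; path = [0, 2, 2, 2, 2, 2]

path = [0, 2, 2, 2, 2, 2]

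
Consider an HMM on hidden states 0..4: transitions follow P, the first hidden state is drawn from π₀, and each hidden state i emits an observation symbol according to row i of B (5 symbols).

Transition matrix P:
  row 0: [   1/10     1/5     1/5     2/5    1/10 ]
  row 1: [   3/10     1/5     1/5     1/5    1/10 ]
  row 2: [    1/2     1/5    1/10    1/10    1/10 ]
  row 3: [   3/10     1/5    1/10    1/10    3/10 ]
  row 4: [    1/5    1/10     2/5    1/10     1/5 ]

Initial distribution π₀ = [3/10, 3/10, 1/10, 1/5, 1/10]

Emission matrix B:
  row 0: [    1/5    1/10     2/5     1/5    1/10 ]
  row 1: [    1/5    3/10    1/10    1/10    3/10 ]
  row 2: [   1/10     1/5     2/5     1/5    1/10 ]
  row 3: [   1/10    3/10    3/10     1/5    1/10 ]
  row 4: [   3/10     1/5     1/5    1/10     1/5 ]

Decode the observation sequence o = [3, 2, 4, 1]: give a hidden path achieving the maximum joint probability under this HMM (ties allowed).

path = [0, 3, 4, 2]

t=0: δ = [6.000e-02, 3.000e-02, 2.000e-02, 4.000e-02, 1.000e-02]  (obs o_0=3)
t=1: δ = [4.800e-03, 1.200e-03, 4.800e-03, 7.200e-03, 2.400e-03]  ψ = [3, 0, 0, 0, 3]  (obs o_1=2)
t=2: δ = [2.400e-04, 4.320e-04, 9.600e-05, 1.920e-04, 4.320e-04]  ψ = [2, 3, 0, 0, 3]  (obs o_2=4)
t=3: δ = [1.296e-05, 2.592e-05, 3.456e-05, 2.880e-05, 1.728e-05]  ψ = [1, 1, 4, 0, 4]  (obs o_3=1)
backtrack: best end state = 2; path = [0, 3, 4, 2]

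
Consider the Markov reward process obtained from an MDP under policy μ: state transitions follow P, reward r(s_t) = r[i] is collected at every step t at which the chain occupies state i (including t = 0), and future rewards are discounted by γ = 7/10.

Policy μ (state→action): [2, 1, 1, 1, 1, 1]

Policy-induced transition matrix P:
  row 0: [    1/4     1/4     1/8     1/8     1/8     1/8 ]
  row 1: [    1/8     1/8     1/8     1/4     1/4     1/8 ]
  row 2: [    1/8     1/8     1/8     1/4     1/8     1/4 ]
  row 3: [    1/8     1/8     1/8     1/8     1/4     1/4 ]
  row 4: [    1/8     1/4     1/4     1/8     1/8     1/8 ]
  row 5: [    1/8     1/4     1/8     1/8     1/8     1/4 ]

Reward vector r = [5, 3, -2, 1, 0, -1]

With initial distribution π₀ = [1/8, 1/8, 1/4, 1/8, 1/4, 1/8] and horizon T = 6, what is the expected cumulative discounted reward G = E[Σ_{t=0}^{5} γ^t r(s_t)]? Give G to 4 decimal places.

t=0: π = [0.1250, 0.1250, 0.2500, 0.1250, 0.2500, 0.1250], E[r] = 0.5000, γ^t·E[r] = 0.500000, running G = 0.500000
t=1: π = [0.1406, 0.1875, 0.1563, 0.1719, 0.1563, 0.1875], E[r] = 0.9375, γ^t·E[r] = 0.656250, running G = 1.156250
t=2: π = [0.1426, 0.1855, 0.1445, 0.1680, 0.1699, 0.1895], E[r] = 0.9590, γ^t·E[r] = 0.469902, running G = 1.626152
t=3: π = [0.1428, 0.1877, 0.1462, 0.1663, 0.1692, 0.1877], E[r] = 0.9634, γ^t·E[r] = 0.330439, running G = 1.956591
t=4: π = [0.1429, 0.1875, 0.1461, 0.1667, 0.1693, 0.1875], E[r] = 0.9636, γ^t·E[r] = 0.231359, running G = 2.187950
t=5: π = [0.1429, 0.1875, 0.1462, 0.1667, 0.1693, 0.1876], E[r] = 0.9635, γ^t·E[r] = 0.161932, running G = 2.349882

G = 2.3499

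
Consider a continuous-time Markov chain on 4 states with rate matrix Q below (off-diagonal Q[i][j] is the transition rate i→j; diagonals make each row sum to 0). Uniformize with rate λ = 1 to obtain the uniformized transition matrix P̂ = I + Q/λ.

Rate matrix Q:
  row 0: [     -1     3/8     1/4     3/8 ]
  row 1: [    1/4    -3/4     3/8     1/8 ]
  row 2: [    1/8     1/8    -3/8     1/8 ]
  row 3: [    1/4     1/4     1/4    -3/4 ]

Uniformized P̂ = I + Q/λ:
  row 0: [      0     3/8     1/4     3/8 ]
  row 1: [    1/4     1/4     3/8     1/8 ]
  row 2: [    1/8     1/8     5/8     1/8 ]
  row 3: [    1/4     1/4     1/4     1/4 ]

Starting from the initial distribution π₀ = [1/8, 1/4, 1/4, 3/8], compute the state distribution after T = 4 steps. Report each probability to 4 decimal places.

π = [0.1559, 0.2153, 0.4406, 0.1882]

t=0: π = [0.1250, 0.2500, 0.2500, 0.3750]
t=1: π = [0.1875, 0.2344, 0.3750, 0.2031]
t=2: π = [0.1563, 0.2266, 0.4199, 0.1973]
t=3: π = [0.1584, 0.2170, 0.4358, 0.1887]
t=4: π = [0.1559, 0.2153, 0.4406, 0.1882]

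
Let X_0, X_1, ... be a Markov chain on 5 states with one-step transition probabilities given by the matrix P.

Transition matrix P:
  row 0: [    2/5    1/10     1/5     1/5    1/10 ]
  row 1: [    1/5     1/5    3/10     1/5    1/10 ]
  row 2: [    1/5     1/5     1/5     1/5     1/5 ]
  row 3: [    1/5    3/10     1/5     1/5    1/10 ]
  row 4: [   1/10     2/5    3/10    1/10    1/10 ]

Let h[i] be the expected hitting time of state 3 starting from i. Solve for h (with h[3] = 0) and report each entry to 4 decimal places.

h = [5.3277, 5.3337, 5.3823, 0.0000, 5.8677]

First-step conditioning: h[3] = 0; for i ≠ 3, h[i] = 1 + Σ_k P[i][k]·h[k].
  h[0] = 1 + 2/5·h[0] + 1/10·h[1] + 1/5·h[2] + 1/10·h[4]
  h[1] = 1 + 1/5·h[0] + 1/5·h[1] + 3/10·h[2] + 1/10·h[4]
  h[2] = 1 + 1/5·h[0] + 1/5·h[1] + 1/5·h[2] + 1/5·h[4]
  h[4] = 1 + 1/10·h[0] + 2/5·h[1] + 3/10·h[2] + 1/10·h[4]
Solving the 4×4 linear system over states ≠ 3 gives exactly h = [2195/412, 4395/824, 4435/824, 0, 4835/824] (h[3] = 0 is the target).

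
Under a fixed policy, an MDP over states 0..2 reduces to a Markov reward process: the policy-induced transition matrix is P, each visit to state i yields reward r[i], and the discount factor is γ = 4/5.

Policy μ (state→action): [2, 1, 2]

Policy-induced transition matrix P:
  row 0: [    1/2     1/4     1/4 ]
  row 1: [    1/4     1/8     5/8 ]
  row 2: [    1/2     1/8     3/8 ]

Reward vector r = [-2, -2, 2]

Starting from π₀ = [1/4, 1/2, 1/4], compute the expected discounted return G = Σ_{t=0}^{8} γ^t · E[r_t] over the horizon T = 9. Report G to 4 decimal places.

t=0: π = [0.2500, 0.5000, 0.2500], E[r] = -1.0000, γ^t·E[r] = -1.000000, running G = -1.000000
t=1: π = [0.3750, 0.1563, 0.4688], E[r] = -0.1250, γ^t·E[r] = -0.100000, running G = -1.100000
t=2: π = [0.4609, 0.1719, 0.3672], E[r] = -0.5313, γ^t·E[r] = -0.340000, running G = -1.440000
t=3: π = [0.4570, 0.1826, 0.3604], E[r] = -0.5586, γ^t·E[r] = -0.286000, running G = -1.726000
t=4: π = [0.4543, 0.1821, 0.3635], E[r] = -0.5459, γ^t·E[r] = -0.223600, running G = -1.949600
t=5: π = [0.4545, 0.1818, 0.3637], E[r] = -0.5450, γ^t·E[r] = -0.178600, running G = -2.128200
t=6: π = [0.4546, 0.1818, 0.3636], E[r] = -0.5454, γ^t·E[r] = -0.142984, running G = -2.271184
t=7: π = [0.4545, 0.1818, 0.3636], E[r] = -0.5455, γ^t·E[r] = -0.114393, running G = -2.385577
t=8: π = [0.4545, 0.1818, 0.3636], E[r] = -0.5455, γ^t·E[r] = -0.091512, running G = -2.477089

G = -2.4771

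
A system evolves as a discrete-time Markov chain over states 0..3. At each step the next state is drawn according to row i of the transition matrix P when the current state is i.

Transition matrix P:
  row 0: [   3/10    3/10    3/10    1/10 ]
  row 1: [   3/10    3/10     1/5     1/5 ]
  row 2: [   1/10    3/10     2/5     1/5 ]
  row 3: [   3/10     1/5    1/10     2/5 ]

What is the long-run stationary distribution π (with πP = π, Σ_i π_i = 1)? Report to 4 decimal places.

Balance equations π_j = Σ_i π_i·P[i][j]:
  π_0 = 3/10·π_0 + 3/10·π_1 + 1/10·π_2 + 3/10·π_3
  π_1 = 3/10·π_0 + 3/10·π_1 + 3/10·π_2 + 1/5·π_3
  π_2 = 3/10·π_0 + 1/5·π_1 + 2/5·π_2 + 1/10·π_3
  normalize: π_0 + π_1 + π_2 + π_3 = 1
Solving the linear system gives exactly π = [82/329, 183/658, 167/658, 72/329].

π = [0.2492, 0.2781, 0.2538, 0.2188]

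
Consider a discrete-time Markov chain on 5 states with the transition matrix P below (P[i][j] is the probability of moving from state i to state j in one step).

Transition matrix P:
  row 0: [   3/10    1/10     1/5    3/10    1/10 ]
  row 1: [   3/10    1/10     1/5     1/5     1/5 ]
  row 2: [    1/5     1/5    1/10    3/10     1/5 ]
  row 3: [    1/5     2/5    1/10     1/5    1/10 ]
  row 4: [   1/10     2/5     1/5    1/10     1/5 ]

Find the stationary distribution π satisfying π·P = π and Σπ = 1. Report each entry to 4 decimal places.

Balance equations π_j = Σ_i π_i·P[i][j]:
  π_0 = 3/10·π_0 + 3/10·π_1 + 1/5·π_2 + 1/5·π_3 + 1/10·π_4
  π_1 = 1/10·π_0 + 1/10·π_1 + 1/5·π_2 + 2/5·π_3 + 2/5·π_4
  π_2 = 1/5·π_0 + 1/5·π_1 + 1/10·π_2 + 1/10·π_3 + 1/5·π_4
  π_3 = 3/10·π_0 + 1/5·π_1 + 3/10·π_2 + 1/5·π_3 + 1/10·π_4
  normalize: π_0 + π_1 + π_2 + π_3 + π_4 = 1
Solving the linear system gives exactly π = [2503/10856, 2493/10856, 1753/10856, 2429/10856, 839/5428].

π = [0.2306, 0.2296, 0.1615, 0.2237, 0.1546]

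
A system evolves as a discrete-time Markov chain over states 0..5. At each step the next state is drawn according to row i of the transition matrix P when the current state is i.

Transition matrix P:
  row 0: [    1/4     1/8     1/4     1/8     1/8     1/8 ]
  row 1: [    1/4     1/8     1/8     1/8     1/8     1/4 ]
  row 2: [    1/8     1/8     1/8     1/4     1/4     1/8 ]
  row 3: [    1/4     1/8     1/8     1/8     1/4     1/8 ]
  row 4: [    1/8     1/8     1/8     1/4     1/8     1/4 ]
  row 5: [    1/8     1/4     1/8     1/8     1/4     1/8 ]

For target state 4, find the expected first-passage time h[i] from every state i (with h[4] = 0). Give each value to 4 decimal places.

h = [5.4652, 5.4747, 4.7914, 4.8663, 0.0000, 4.8675]

First-step conditioning: h[4] = 0; for i ≠ 4, h[i] = 1 + Σ_k P[i][k]·h[k].
  h[0] = 1 + 1/4·h[0] + 1/8·h[1] + 1/4·h[2] + 1/8·h[3] + 1/8·h[5]
  h[1] = 1 + 1/4·h[0] + 1/8·h[1] + 1/8·h[2] + 1/8·h[3] + 1/4·h[5]
  h[2] = 1 + 1/8·h[0] + 1/8·h[1] + 1/8·h[2] + 1/4·h[3] + 1/8·h[5]
  h[3] = 1 + 1/4·h[0] + 1/8·h[1] + 1/8·h[2] + 1/8·h[3] + 1/8·h[5]
  h[5] = 1 + 1/8·h[0] + 1/4·h[1] + 1/8·h[2] + 1/8·h[3] + 1/8·h[5]
Solving the 5×5 linear system over states ≠ 4 gives exactly h = [1022/187, 542/99, 896/187, 910/187, 0, 8192/1683] (h[4] = 0 is the target).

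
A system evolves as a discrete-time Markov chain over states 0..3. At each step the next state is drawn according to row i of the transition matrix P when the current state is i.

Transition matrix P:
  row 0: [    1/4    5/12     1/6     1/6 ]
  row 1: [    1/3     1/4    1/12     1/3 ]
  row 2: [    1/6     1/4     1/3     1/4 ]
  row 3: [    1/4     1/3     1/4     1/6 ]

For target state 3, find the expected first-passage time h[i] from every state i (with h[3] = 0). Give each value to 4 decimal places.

First-step conditioning: h[3] = 0; for i ≠ 3, h[i] = 1 + Σ_k P[i][k]·h[k].
  h[0] = 1 + 1/4·h[0] + 5/12·h[1] + 1/6·h[2]
  h[1] = 1 + 1/3·h[0] + 1/4·h[1] + 1/12·h[2]
  h[2] = 1 + 1/6·h[0] + 1/4·h[1] + 1/3·h[2]
Solving the 3×3 linear system over states ≠ 3 gives exactly h = [72/17, 84/23, 1536/391, 0] (h[3] = 0 is the target).

h = [4.2353, 3.6522, 3.9284, 0.0000]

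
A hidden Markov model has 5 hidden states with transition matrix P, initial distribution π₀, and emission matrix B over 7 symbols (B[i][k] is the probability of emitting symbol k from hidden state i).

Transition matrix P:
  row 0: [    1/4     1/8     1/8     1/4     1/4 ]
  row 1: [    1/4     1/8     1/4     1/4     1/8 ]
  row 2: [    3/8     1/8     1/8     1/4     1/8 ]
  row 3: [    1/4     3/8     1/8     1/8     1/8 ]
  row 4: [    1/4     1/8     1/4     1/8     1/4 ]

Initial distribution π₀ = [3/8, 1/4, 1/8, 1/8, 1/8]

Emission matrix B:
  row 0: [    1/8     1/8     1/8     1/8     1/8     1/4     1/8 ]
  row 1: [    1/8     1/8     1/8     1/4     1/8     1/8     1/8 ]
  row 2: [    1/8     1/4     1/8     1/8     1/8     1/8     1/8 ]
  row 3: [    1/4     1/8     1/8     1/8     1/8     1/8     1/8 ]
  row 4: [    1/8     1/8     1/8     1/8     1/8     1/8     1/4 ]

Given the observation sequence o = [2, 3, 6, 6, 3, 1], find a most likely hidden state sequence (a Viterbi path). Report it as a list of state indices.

t=0: δ = [4.688e-02, 3.125e-02, 1.562e-02, 1.562e-02, 1.562e-02]  (obs o_0=2)
t=1: δ = [1.465e-03, 1.465e-03, 9.766e-04, 1.465e-03, 1.465e-03]  ψ = [0, 0, 1, 0, 0]  (obs o_1=3)
t=2: δ = [4.578e-05, 6.866e-05, 4.578e-05, 4.578e-05, 9.155e-05]  ψ = [0, 3, 1, 0, 0]  (obs o_2=6)
t=3: δ = [2.861e-06, 2.146e-06, 2.861e-06, 2.146e-06, 5.722e-06]  ψ = [4, 3, 4, 1, 4]  (obs o_3=6)
t=4: δ = [1.788e-07, 2.012e-07, 1.788e-07, 8.941e-08, 1.788e-07]  ψ = [4, 3, 4, 0, 4]  (obs o_4=3)
t=5: δ = [8.382e-09, 4.191e-09, 1.257e-08, 6.286e-09, 5.588e-09]  ψ = [2, 3, 1, 1, 0]  (obs o_5=1)
backtrack: best end state = 2; path = [0, 3, 1, 3, 1, 2]

path = [0, 3, 1, 3, 1, 2]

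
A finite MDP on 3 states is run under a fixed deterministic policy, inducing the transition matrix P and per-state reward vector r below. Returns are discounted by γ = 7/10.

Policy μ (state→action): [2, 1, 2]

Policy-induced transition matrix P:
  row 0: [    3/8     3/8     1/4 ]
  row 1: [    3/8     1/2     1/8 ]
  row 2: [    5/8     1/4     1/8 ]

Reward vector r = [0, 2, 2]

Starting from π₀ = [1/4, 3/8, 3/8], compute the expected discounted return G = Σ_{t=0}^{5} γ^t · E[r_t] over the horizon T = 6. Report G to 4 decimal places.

G = 3.6893

t=0: π = [0.2500, 0.3750, 0.3750], E[r] = 1.5000, γ^t·E[r] = 1.500000, running G = 1.500000
t=1: π = [0.4688, 0.3750, 0.1563], E[r] = 1.0625, γ^t·E[r] = 0.743750, running G = 2.243750
t=2: π = [0.4141, 0.4023, 0.1836], E[r] = 1.1719, γ^t·E[r] = 0.574219, running G = 2.817969
t=3: π = [0.4209, 0.4023, 0.1768], E[r] = 1.1582, γ^t·E[r] = 0.397264, running G = 3.215232
t=4: π = [0.4192, 0.4032, 0.1776], E[r] = 1.1616, γ^t·E[r] = 0.278905, running G = 3.494138
t=5: π = [0.4194, 0.4032, 0.1774], E[r] = 1.1612, γ^t·E[r] = 0.195162, running G = 3.689299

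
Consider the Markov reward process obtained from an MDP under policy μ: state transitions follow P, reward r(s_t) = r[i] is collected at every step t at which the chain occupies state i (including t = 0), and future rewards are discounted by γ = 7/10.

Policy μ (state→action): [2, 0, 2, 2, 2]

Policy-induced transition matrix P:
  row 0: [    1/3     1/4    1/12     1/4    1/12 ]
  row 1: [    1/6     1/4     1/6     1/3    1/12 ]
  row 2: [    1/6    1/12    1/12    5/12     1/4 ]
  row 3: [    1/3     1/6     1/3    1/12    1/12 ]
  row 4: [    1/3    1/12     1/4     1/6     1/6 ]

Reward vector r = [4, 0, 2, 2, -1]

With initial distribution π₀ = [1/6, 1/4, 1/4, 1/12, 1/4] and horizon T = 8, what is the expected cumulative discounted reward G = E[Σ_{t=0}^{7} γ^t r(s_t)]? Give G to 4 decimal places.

t=0: π = [0.1667, 0.2500, 0.2500, 0.0833, 0.2500], E[r] = 1.0833, γ^t·E[r] = 1.083333, running G = 1.083333
t=1: π = [0.2500, 0.1597, 0.1667, 0.2778, 0.1458], E[r] = 1.7431, γ^t·E[r] = 1.220139, running G = 2.303472
t=2: π = [0.2789, 0.1748, 0.1904, 0.2326, 0.1233], E[r] = 1.8385, γ^t·E[r] = 0.900885, running G = 3.204358
t=3: π = [0.2725, 0.1783, 0.1766, 0.2473, 0.1253], E[r] = 1.8123, γ^t·E[r] = 0.621605, running G = 3.825962
t=4: π = [0.2742, 0.1791, 0.1809, 0.2426, 0.1232], E[r] = 1.8206, γ^t·E[r] = 0.437120, running G = 4.263082
t=5: π = [0.2733, 0.1791, 0.1795, 0.2444, 0.1238], E[r] = 1.8172, γ^t·E[r] = 0.305423, running G = 4.568505
t=6: π = [0.2736, 0.1791, 0.1800, 0.2438, 0.1236], E[r] = 1.8183, γ^t·E[r] = 0.213919, running G = 4.782424
t=7: π = [0.2735, 0.1791, 0.1798, 0.2440, 0.1236], E[r] = 1.8179, γ^t·E[r] = 0.149712, running G = 4.932136

G = 4.9321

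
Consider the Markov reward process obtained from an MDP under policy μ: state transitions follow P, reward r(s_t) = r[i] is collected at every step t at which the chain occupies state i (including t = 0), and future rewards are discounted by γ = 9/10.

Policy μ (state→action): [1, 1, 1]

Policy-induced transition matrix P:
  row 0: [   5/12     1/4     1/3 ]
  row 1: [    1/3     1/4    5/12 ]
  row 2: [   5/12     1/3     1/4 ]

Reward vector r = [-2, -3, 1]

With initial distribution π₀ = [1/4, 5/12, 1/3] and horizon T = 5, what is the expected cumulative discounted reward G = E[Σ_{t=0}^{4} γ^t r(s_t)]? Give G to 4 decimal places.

t=0: π = [0.2500, 0.4167, 0.3333], E[r] = -1.4167, γ^t·E[r] = -1.416667, running G = -1.416667
t=1: π = [0.3819, 0.2778, 0.3403], E[r] = -1.2569, γ^t·E[r] = -1.131250, running G = -2.547917
t=2: π = [0.3935, 0.2784, 0.3281], E[r] = -1.2940, γ^t·E[r] = -1.048125, running G = -3.596042
t=3: π = [0.3935, 0.2773, 0.3292], E[r] = -1.2898, γ^t·E[r] = -0.940254, running G = -4.536296
t=4: π = [0.3936, 0.2774, 0.3290], E[r] = -1.2904, γ^t·E[r] = -0.846627, running G = -5.382922

G = -5.3829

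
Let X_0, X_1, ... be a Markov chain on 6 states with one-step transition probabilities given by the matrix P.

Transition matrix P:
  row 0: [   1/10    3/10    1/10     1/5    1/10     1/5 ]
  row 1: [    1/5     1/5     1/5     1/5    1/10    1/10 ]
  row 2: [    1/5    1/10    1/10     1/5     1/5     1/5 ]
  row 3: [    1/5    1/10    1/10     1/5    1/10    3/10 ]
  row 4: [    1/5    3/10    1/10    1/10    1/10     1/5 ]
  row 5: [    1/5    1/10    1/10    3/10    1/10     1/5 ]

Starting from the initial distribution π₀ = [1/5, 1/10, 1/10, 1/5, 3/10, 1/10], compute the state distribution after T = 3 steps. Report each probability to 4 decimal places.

t=0: π = [0.2000, 0.1000, 0.1000, 0.2000, 0.3000, 0.1000]
t=1: π = [0.1800, 0.2100, 0.1100, 0.1800, 0.1100, 0.2100]
t=2: π = [0.1820, 0.1790, 0.1210, 0.2100, 0.1110, 0.1970]
t=3: π = [0.1818, 0.1765, 0.1179, 0.2086, 0.1121, 0.2031]

π = [0.1818, 0.1765, 0.1179, 0.2086, 0.1121, 0.2031]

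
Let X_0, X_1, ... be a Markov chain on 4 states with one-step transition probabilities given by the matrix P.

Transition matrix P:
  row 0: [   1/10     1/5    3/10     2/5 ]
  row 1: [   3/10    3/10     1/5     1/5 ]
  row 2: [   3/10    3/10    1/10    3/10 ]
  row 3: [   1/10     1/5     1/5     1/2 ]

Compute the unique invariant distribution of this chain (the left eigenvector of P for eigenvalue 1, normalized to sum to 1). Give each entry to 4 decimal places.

π = [0.1887, 0.2443, 0.1990, 0.3680]

Balance equations π_j = Σ_i π_i·P[i][j]:
  π_0 = 1/10·π_0 + 3/10·π_1 + 3/10·π_2 + 1/10·π_3
  π_1 = 1/5·π_0 + 3/10·π_1 + 3/10·π_2 + 1/5·π_3
  π_2 = 3/10·π_0 + 1/5·π_1 + 1/10·π_2 + 1/5·π_3
  normalize: π_0 + π_1 + π_2 + π_3 = 1
Solving the linear system gives exactly π = [183/970, 237/970, 193/970, 357/970].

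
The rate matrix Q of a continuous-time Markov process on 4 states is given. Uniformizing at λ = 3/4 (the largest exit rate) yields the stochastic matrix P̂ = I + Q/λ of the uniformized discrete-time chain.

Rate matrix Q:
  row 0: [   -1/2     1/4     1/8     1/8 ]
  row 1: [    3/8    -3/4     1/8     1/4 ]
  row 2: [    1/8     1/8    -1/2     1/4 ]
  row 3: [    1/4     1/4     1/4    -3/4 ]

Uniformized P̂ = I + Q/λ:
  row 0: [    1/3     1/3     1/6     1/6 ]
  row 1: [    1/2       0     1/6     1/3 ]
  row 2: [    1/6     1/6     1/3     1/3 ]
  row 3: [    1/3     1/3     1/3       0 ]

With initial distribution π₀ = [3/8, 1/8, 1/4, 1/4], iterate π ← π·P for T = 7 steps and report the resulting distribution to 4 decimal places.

t=0: π = [0.3750, 0.1250, 0.2500, 0.2500]
t=1: π = [0.3125, 0.2500, 0.2500, 0.1875]
t=2: π = [0.3333, 0.2083, 0.2396, 0.2188]
t=3: π = [0.3281, 0.2240, 0.2431, 0.2049]
t=4: π = [0.3302, 0.2182, 0.2413, 0.2104]
t=5: π = [0.3295, 0.2204, 0.2419, 0.2082]
t=6: π = [0.3297, 0.2195, 0.2417, 0.2090]
t=7: π = [0.3296, 0.2199, 0.2418, 0.2087]

π = [0.3296, 0.2199, 0.2418, 0.2087]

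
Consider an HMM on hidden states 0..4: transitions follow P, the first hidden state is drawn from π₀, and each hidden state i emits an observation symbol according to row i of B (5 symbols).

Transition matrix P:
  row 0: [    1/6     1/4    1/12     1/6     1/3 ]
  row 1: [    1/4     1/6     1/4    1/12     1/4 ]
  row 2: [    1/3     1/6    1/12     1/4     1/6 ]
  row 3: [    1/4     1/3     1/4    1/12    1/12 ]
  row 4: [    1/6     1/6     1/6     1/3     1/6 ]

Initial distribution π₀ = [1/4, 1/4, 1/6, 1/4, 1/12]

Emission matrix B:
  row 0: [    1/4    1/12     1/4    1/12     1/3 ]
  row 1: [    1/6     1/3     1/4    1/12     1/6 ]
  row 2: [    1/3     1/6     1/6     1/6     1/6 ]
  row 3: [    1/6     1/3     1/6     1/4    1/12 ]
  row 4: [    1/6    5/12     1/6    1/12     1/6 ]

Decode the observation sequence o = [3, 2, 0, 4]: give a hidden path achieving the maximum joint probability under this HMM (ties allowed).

t=0: δ = [2.083e-02, 2.083e-02, 2.778e-02, 6.250e-02, 6.944e-03]  (obs o_0=3)
t=1: δ = [3.906e-03, 5.208e-03, 2.604e-03, 1.157e-03, 1.157e-03]  ψ = [3, 3, 3, 2, 0]  (obs o_1=2)
t=2: δ = [3.255e-04, 1.628e-04, 4.340e-04, 1.085e-04, 2.170e-04]  ψ = [1, 0, 1, 0, 0]  (obs o_2=0)
t=3: δ = [4.823e-05, 1.356e-05, 6.782e-06, 9.042e-06, 1.808e-05]  ψ = [2, 0, 1, 2, 0]  (obs o_3=4)
backtrack: best end state = 0; path = [3, 1, 2, 0]

path = [3, 1, 2, 0]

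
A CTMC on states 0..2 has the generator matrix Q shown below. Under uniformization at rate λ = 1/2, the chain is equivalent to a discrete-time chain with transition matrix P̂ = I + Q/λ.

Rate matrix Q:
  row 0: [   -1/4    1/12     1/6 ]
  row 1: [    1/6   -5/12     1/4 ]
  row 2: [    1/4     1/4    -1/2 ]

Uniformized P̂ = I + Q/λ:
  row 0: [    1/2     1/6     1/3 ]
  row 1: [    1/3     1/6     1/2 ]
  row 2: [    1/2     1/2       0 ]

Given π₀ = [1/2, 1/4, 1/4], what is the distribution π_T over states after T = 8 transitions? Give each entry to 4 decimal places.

π = [0.4565, 0.2609, 0.2826]

t=0: π = [0.5000, 0.2500, 0.2500]
t=1: π = [0.4583, 0.2500, 0.2917]
t=2: π = [0.4583, 0.2639, 0.2778]
t=3: π = [0.4560, 0.2593, 0.2847]
t=4: π = [0.4568, 0.2616, 0.2816]
t=5: π = [0.4564, 0.2605, 0.2831]
t=6: π = [0.4566, 0.2610, 0.2824]
t=7: π = [0.4565, 0.2608, 0.2827]
t=8: π = [0.4565, 0.2609, 0.2826]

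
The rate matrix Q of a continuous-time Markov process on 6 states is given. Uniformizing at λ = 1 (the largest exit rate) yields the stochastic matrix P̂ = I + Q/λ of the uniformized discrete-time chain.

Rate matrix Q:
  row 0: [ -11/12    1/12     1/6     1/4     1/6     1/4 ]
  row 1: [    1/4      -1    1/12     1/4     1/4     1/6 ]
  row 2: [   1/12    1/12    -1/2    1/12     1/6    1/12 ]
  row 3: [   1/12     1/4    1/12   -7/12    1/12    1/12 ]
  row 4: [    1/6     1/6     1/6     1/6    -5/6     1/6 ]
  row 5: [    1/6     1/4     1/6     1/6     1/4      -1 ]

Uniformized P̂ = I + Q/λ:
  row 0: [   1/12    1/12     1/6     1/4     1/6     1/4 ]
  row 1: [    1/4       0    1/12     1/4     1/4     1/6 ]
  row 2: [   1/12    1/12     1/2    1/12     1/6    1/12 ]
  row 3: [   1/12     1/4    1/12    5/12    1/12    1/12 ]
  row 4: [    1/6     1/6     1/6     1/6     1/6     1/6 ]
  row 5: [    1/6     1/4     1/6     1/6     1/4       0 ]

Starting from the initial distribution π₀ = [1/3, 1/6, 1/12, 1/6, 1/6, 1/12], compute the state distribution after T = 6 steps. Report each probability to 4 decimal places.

π = [0.1316, 0.1441, 0.2029, 0.2305, 0.1696, 0.1213]

t=0: π = [0.3333, 0.1667, 0.0833, 0.1667, 0.1667, 0.0833]
t=1: π = [0.1319, 0.1250, 0.1667, 0.2431, 0.1736, 0.1597]
t=2: π = [0.1319, 0.1545, 0.1916, 0.2350, 0.1701, 0.1169]
t=3: π = [0.1330, 0.1433, 0.1981, 0.2333, 0.1697, 0.1226]
t=4: π = [0.1316, 0.1449, 0.2013, 0.2315, 0.1694, 0.1214]
t=5: π = [0.1317, 0.1442, 0.2024, 0.2308, 0.1696, 0.1213]
t=6: π = [0.1316, 0.1441, 0.2029, 0.2305, 0.1696, 0.1213]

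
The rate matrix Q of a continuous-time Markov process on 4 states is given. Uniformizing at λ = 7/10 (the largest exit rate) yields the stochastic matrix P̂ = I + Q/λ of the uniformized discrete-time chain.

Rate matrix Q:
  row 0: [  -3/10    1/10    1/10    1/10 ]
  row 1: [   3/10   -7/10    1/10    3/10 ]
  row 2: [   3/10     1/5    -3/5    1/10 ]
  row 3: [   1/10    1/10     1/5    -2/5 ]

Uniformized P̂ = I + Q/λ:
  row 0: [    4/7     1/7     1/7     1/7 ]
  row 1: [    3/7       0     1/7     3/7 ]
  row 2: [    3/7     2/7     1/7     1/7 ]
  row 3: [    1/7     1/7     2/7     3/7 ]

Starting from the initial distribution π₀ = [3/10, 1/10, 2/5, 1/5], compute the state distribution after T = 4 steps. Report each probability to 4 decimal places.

t=0: π = [0.3000, 0.1000, 0.4000, 0.2000]
t=1: π = [0.4143, 0.1857, 0.1714, 0.2286]
t=2: π = [0.4224, 0.1408, 0.1755, 0.2612]
t=3: π = [0.4143, 0.1478, 0.1802, 0.2577]
t=4: π = [0.4141, 0.1475, 0.1797, 0.2587]

π = [0.4141, 0.1475, 0.1797, 0.2587]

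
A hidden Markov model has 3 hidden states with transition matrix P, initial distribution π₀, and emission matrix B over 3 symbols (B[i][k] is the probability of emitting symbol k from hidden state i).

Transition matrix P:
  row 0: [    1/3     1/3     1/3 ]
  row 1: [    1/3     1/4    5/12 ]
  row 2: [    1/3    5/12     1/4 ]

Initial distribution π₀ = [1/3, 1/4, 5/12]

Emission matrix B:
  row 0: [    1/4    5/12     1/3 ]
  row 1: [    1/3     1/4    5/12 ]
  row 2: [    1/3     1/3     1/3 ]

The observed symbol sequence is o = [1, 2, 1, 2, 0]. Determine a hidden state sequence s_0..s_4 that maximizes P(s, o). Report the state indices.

path = [2, 1, 2, 1, 2]

t=0: δ = [1.389e-01, 6.250e-02, 1.389e-01]  (obs o_0=1)
t=1: δ = [1.543e-02, 2.411e-02, 1.543e-02]  ψ = [0, 2, 0]  (obs o_1=2)
t=2: δ = [3.349e-03, 1.608e-03, 3.349e-03]  ψ = [1, 2, 1]  (obs o_2=1)
t=3: δ = [3.721e-04, 5.814e-04, 3.721e-04]  ψ = [0, 2, 0]  (obs o_3=2)
t=4: δ = [4.845e-05, 5.168e-05, 8.075e-05]  ψ = [1, 2, 1]  (obs o_4=0)
backtrack: best end state = 2; path = [2, 1, 2, 1, 2]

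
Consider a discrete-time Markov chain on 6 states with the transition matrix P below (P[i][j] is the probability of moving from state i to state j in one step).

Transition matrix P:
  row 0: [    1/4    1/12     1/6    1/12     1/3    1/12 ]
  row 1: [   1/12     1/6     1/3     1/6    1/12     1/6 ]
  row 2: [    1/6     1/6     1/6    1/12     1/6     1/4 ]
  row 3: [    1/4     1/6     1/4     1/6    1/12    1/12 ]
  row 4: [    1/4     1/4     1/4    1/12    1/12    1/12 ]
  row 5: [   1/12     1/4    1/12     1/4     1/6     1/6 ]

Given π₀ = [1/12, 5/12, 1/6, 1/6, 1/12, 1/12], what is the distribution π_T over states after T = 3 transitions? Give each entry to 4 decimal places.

π = [0.1780, 0.1777, 0.2077, 0.1347, 0.1568, 0.1450]

t=0: π = [0.0833, 0.4167, 0.1667, 0.1667, 0.0833, 0.0833]
t=1: π = [0.1528, 0.1736, 0.2500, 0.1458, 0.1250, 0.1528]
t=2: π = [0.1748, 0.1771, 0.2054, 0.1354, 0.1551, 0.1522]
t=3: π = [0.1780, 0.1777, 0.2077, 0.1347, 0.1568, 0.1450]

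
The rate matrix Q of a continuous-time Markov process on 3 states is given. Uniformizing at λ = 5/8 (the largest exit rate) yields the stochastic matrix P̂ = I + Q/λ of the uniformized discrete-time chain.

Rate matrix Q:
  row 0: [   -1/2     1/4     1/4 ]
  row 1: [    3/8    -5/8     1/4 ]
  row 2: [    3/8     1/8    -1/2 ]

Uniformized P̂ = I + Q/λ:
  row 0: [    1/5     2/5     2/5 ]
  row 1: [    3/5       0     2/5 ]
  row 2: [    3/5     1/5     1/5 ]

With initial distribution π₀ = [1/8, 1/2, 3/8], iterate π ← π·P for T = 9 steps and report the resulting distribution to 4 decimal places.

t=0: π = [0.1250, 0.5000, 0.3750]
t=1: π = [0.5500, 0.1250, 0.3250]
t=2: π = [0.3800, 0.2850, 0.3350]
t=3: π = [0.4480, 0.2190, 0.3330]
t=4: π = [0.4208, 0.2458, 0.3334]
t=5: π = [0.4317, 0.2350, 0.3333]
t=6: π = [0.4273, 0.2393, 0.3333]
t=7: π = [0.4291, 0.2376, 0.3333]
t=8: π = [0.4284, 0.2383, 0.3333]
t=9: π = [0.4287, 0.2380, 0.3333]

π = [0.4287, 0.2380, 0.3333]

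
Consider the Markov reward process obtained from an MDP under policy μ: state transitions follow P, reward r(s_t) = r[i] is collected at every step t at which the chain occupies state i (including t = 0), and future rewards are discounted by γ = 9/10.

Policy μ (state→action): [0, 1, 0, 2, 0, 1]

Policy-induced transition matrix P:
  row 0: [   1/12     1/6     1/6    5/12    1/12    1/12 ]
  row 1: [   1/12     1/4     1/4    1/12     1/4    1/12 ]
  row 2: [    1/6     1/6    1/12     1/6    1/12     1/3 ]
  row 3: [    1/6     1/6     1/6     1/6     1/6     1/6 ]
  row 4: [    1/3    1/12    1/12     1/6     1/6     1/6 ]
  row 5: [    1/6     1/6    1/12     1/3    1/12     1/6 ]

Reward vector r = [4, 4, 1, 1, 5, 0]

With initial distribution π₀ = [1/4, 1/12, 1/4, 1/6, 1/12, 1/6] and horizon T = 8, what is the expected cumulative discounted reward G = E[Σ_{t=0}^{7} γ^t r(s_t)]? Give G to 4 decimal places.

t=0: π = [0.2500, 0.0833, 0.2500, 0.1667, 0.0833, 0.1667], E[r] = 2.1667, γ^t·E[r] = 2.166667, running G = 2.166667
t=1: π = [0.1528, 0.1667, 0.1319, 0.2500, 0.1181, 0.1806], E[r] = 2.2500, γ^t·E[r] = 2.025000, running G = 4.191667
t=2: π = [0.1597, 0.1707, 0.1447, 0.2211, 0.1418, 0.1620], E[r] = 2.3964, γ^t·E[r] = 1.941094, running G = 6.132760
t=3: π = [0.1628, 0.1691, 0.1435, 0.2194, 0.1420, 0.1632], E[r] = 2.4004, γ^t·E[r] = 1.749867, running G = 7.882628
t=4: π = [0.1627, 0.1689, 0.1434, 0.2205, 0.1416, 0.1629], E[r] = 2.3984, γ^t·E[r] = 1.573591, running G = 9.456219
t=5: π = [0.1626, 0.1689, 0.1434, 0.2204, 0.1417, 0.1629], E[r] = 2.3985, γ^t·E[r] = 1.416266, running G = 10.872485
t=6: π = [0.1626, 0.1689, 0.1434, 0.2204, 0.1417, 0.1629], E[r] = 2.3985, γ^t·E[r] = 1.274646, running G = 12.147131
t=7: π = [0.1626, 0.1689, 0.1434, 0.2204, 0.1417, 0.1629], E[r] = 2.3985, γ^t·E[r] = 1.147179, running G = 13.294310

G = 13.2943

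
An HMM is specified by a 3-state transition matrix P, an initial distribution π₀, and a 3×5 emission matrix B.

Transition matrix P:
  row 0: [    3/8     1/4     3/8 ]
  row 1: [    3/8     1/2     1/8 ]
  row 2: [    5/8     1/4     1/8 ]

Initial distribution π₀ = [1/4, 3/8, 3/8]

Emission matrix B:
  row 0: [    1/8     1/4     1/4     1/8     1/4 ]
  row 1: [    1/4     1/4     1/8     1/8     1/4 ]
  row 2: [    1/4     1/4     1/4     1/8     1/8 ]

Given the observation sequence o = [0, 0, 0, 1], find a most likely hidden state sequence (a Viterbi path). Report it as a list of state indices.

path = [1, 1, 1, 1]

t=0: δ = [3.125e-02, 9.375e-02, 9.375e-02]  (obs o_0=0)
t=1: δ = [7.324e-03, 1.172e-02, 2.930e-03]  ψ = [2, 1, 0]  (obs o_1=0)
t=2: δ = [5.493e-04, 1.465e-03, 6.866e-04]  ψ = [1, 1, 0]  (obs o_2=0)
t=3: δ = [1.373e-04, 1.831e-04, 5.150e-05]  ψ = [1, 1, 0]  (obs o_3=1)
backtrack: best end state = 1; path = [1, 1, 1, 1]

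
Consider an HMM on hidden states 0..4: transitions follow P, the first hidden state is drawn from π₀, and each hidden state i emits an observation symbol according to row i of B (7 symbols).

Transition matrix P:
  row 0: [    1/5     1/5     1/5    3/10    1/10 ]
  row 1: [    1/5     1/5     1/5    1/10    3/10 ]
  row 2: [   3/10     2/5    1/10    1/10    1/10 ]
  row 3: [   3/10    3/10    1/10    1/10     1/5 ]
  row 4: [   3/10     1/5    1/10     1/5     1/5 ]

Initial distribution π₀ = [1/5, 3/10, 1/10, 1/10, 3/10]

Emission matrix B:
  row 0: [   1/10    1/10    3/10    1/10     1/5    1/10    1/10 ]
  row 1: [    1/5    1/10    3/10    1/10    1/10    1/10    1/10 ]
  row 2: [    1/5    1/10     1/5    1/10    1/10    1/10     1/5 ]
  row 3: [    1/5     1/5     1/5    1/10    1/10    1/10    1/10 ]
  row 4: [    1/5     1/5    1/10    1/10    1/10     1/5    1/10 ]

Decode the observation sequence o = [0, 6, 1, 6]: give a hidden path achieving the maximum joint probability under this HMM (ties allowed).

path = [1, 2, 1, 2]

t=0: δ = [2.000e-02, 6.000e-02, 2.000e-02, 2.000e-02, 6.000e-02]  (obs o_0=0)
t=1: δ = [1.800e-03, 1.200e-03, 2.400e-03, 1.200e-03, 1.800e-03]  ψ = [4, 1, 1, 4, 1]  (obs o_1=6)
t=2: δ = [7.200e-05, 9.600e-05, 3.600e-05, 1.080e-04, 7.200e-05]  ψ = [2, 2, 0, 0, 1]  (obs o_2=1)
t=3: δ = [3.240e-06, 3.240e-06, 3.840e-06, 2.160e-06, 2.880e-06]  ψ = [3, 3, 1, 0, 1]  (obs o_3=6)
backtrack: best end state = 2; path = [1, 2, 1, 2]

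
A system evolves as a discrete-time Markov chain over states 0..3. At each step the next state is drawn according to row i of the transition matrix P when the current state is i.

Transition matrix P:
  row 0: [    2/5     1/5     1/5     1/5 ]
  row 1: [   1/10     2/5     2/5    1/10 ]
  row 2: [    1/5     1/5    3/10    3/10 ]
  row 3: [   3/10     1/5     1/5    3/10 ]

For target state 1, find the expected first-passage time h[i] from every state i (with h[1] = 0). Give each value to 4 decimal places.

h = [5.0000, 0.0000, 5.0000, 5.0000]

First-step conditioning: h[1] = 0; for i ≠ 1, h[i] = 1 + Σ_k P[i][k]·h[k].
  h[0] = 1 + 2/5·h[0] + 1/5·h[2] + 1/5·h[3]
  h[2] = 1 + 1/5·h[0] + 3/10·h[2] + 3/10·h[3]
  h[3] = 1 + 3/10·h[0] + 1/5·h[2] + 3/10·h[3]
Solving the 3×3 linear system over states ≠ 1 gives exactly h = [5, 0, 5, 5] (h[1] = 0 is the target).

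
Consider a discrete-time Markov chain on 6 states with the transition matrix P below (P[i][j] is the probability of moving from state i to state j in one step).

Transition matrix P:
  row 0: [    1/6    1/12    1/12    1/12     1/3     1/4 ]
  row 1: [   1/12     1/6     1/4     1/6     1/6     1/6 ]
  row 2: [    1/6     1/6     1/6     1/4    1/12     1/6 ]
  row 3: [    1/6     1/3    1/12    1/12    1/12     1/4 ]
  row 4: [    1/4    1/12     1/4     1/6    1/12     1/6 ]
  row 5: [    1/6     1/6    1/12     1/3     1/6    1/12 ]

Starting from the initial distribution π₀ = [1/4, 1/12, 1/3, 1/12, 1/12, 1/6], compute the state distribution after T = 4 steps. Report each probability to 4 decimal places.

π = [0.1654, 0.1701, 0.1499, 0.1804, 0.1538, 0.1804]

t=0: π = [0.2500, 0.0833, 0.3333, 0.0833, 0.0833, 0.1667]
t=1: π = [0.1667, 0.1528, 0.1389, 0.1944, 0.1667, 0.1806]
t=2: π = [0.1678, 0.1713, 0.1481, 0.1782, 0.1528, 0.1817]
t=3: π = [0.1651, 0.1697, 0.1497, 0.1805, 0.1547, 0.1804]
t=4: π = [0.1654, 0.1701, 0.1499, 0.1804, 0.1538, 0.1804]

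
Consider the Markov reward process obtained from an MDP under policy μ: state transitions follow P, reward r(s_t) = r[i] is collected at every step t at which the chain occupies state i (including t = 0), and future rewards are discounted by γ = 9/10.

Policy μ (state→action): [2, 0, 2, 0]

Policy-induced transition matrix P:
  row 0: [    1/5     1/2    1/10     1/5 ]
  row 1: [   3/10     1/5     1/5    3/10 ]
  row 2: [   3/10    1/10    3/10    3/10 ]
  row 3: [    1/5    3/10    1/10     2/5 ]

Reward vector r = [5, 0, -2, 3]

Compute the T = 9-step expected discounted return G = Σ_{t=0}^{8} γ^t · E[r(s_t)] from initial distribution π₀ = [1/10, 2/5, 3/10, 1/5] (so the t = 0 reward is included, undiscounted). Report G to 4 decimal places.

t=0: π = [0.1000, 0.4000, 0.3000, 0.2000], E[r] = 0.5000, γ^t·E[r] = 0.500000, running G = 0.500000
t=1: π = [0.2700, 0.2200, 0.2000, 0.3100], E[r] = 1.8800, γ^t·E[r] = 1.692000, running G = 2.192000
t=2: π = [0.2420, 0.2920, 0.1620, 0.3040], E[r] = 1.7980, γ^t·E[r] = 1.456380, running G = 3.648380
t=3: π = [0.2454, 0.2868, 0.1616, 0.3062], E[r] = 1.8224, γ^t·E[r] = 1.328530, running G = 4.976910
t=4: π = [0.2448, 0.2881, 0.1610, 0.3061], E[r] = 1.8204, γ^t·E[r] = 1.194391, running G = 6.171300
t=5: π = [0.2449, 0.2880, 0.1610, 0.3061], E[r] = 1.8209, γ^t·E[r] = 1.075221, running G = 7.246521
t=6: π = [0.2449, 0.2880, 0.1610, 0.3061], E[r] = 1.8209, γ^t·E[r] = 0.967676, running G = 8.214197
t=7: π = [0.2449, 0.2880, 0.1610, 0.3061], E[r] = 1.8209, γ^t·E[r] = 0.870913, running G = 9.085110
t=8: π = [0.2449, 0.2880, 0.1610, 0.3061], E[r] = 1.8209, γ^t·E[r] = 0.783821, running G = 9.868931

G = 9.8689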